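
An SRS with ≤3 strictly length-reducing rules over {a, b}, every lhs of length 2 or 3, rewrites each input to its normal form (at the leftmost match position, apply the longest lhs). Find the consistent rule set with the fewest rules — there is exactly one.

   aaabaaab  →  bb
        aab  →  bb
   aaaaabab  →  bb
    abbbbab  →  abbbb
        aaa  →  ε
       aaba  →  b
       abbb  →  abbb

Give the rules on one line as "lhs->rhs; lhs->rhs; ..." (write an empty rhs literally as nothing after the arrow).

  | aaabaaab => babaaab => baaab => aab => bb
  | aab => bb
  | aaaaabab => baaabab => aabab => bbab => bb
  | abbbbab => abbbb

aa->b; ba->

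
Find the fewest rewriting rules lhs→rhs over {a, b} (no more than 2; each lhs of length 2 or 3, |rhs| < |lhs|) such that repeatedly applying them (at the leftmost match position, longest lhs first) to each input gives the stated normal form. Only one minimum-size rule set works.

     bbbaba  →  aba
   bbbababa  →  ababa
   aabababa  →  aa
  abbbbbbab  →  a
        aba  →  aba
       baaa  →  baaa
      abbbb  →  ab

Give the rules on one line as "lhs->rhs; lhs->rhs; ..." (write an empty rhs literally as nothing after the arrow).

aab->a; bbb->

  | bbbaba => aba
  | bbbababa => ababa
  | aabababa => aababa => aaba => aa
  | abbbbbbab => abbbab => aab => a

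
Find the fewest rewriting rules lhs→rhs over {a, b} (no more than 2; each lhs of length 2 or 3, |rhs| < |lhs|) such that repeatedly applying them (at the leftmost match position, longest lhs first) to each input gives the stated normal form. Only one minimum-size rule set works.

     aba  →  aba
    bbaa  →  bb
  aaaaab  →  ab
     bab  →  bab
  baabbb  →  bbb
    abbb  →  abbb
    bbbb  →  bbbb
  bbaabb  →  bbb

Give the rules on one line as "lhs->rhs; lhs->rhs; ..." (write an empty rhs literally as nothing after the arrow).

aa->; aab->

  | aba
  | bbaa => bb
  | aaaaab => aaab => ab
  | bab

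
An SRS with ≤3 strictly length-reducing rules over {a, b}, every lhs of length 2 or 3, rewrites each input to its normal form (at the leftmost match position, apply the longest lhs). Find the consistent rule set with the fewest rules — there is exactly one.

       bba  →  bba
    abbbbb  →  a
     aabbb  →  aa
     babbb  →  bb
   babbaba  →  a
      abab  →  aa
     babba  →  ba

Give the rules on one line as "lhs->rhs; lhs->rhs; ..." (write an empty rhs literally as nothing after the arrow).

  | bba
  | abbbbb => abbbb => abbb => abb => ab => a
  | aabbb => aabb => aab => aa
  | babbb => bb

ab->a; bab->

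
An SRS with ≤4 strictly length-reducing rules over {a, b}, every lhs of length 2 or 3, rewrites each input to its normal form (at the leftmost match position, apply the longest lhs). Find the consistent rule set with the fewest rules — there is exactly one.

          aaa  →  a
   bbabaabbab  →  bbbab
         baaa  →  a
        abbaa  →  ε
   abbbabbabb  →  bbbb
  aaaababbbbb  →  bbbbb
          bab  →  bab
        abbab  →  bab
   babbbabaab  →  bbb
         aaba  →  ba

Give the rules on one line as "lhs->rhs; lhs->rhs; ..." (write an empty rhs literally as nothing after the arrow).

aa->; aba->a; abb->b; baa->

  | aaa => a
  | bbabaabbab => bbaabbab => bbbab
  | baaa => a
  | abbaa => baa => ε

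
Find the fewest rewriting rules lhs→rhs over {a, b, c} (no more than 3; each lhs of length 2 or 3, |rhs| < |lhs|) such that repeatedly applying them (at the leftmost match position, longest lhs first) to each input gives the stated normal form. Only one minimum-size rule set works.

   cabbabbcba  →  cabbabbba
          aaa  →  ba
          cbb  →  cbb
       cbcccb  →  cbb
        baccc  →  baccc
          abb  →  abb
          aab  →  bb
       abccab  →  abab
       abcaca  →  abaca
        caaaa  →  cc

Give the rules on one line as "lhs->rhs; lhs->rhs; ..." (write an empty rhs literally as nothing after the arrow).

aa->b; baa->c; bc->b

  | cabbabbcba => cabbabbba
  | aaa => ba
  | cbb
  | cbcccb => cbccb => cbcb => cbb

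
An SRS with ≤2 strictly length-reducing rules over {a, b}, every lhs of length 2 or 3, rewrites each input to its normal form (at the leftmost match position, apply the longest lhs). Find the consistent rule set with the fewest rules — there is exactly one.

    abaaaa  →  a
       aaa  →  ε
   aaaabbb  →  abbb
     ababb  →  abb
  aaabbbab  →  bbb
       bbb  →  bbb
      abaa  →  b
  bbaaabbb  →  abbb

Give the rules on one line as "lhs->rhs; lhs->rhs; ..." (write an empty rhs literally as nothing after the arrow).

aa->b; ba->

  | abaaaa => aaaa => baa => a
  | aaa => ba => ε
  | aaaabbb => baabbb => abbb
  | ababb => abb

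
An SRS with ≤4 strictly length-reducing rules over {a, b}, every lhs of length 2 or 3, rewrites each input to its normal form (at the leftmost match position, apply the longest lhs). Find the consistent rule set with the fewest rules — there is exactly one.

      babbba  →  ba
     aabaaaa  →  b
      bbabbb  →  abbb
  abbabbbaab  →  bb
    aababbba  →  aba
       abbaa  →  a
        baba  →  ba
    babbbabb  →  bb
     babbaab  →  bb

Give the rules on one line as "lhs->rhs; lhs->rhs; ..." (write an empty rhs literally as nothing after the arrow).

aa->b; aaa->a; bab->b; bba->a

  | babbba => bbba => ba
  | aabaaaa => bbaaaa => aaaa => aa => b
  | bbabbb => abbb
  | abbabbbaab => aabbbaab => bbbbaab => bbaab => aab => bb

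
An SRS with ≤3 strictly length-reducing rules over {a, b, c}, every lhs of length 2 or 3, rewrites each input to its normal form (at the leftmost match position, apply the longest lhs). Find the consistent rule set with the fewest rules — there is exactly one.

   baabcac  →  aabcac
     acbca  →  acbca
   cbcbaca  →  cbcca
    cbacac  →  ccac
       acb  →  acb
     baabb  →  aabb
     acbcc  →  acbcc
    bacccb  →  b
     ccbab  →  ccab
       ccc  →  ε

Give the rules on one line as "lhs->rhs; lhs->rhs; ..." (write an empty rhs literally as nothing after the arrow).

  | baabcac => aabcac
  | acbca
  | cbcbaca => cbcca
  | cbacac => ccac

ba->a; bac->c; ccc->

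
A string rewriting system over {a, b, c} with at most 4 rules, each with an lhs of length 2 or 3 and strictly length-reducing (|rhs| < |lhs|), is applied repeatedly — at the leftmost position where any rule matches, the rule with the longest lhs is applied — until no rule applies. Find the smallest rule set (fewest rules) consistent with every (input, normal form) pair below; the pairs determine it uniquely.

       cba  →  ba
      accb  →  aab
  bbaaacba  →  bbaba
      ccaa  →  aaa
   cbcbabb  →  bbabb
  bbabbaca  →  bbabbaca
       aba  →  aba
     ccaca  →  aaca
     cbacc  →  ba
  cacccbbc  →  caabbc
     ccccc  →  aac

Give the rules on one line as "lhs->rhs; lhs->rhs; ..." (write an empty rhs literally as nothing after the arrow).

  | cba => ba
  | accb => aab
  | bbaaacba => bbaacba => bbacba => bbaba
  | ccaa => aaa

baa->ba; cb->b; cc->a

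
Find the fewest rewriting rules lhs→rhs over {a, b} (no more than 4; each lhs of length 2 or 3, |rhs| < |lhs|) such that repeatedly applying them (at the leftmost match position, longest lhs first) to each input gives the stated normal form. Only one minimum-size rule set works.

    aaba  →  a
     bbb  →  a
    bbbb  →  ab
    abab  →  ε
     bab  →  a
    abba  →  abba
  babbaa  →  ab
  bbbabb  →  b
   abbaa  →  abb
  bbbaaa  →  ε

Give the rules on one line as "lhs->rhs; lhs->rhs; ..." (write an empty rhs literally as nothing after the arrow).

  | aaba => a
  | bbb => a
  | bbbb => ab
  | abab => aa => ε

aa->; aab->; bab->a; bbb->a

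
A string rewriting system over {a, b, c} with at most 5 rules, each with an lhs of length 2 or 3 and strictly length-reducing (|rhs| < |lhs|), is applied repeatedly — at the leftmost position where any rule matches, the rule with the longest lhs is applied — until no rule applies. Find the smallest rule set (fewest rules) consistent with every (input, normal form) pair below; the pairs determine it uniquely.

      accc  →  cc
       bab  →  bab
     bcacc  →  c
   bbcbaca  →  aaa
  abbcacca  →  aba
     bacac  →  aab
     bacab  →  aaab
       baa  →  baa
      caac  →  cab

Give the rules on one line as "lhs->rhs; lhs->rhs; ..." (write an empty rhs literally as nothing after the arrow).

  | accc => bcc => cc
  | bab
  | bcacc => cacc => cbc => bc => c
  | bbcbaca => bcbaca => cbaca => baca => aaa

ac->b; bac->aa; bc->c; cb->b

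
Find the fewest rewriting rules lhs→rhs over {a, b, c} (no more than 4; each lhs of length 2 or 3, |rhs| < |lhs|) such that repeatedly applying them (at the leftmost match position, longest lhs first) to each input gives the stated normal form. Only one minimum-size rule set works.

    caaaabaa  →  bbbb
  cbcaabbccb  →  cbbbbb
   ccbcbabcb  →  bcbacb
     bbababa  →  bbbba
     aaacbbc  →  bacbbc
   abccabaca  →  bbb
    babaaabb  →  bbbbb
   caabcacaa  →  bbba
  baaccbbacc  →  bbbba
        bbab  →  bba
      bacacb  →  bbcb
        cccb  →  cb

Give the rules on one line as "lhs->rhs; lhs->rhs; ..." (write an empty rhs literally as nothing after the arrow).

  | caaaabaa => aaaabaa => baabaa => bbbaa => bbbb
  | cbcaabbccb => cbaabbccb => cbbbbccb => cbbbbb
  | ccbcbabcb => bcbabcb => bcbacb
  | bbababa => bbaaba => bbbba

aa->b; ab->a; ca->a; cc->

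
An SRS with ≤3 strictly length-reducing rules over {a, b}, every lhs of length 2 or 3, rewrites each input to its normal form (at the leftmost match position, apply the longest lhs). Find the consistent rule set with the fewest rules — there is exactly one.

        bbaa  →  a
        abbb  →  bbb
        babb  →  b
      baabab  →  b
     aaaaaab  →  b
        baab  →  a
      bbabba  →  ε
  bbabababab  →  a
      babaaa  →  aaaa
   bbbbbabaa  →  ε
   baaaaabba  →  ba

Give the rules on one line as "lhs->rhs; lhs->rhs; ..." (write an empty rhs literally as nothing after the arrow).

  | bbaa => a
  | abbb => bbb
  | babb => ab => b
  | baabab => babab => aab => ab => b

ab->b; bab->a; bba->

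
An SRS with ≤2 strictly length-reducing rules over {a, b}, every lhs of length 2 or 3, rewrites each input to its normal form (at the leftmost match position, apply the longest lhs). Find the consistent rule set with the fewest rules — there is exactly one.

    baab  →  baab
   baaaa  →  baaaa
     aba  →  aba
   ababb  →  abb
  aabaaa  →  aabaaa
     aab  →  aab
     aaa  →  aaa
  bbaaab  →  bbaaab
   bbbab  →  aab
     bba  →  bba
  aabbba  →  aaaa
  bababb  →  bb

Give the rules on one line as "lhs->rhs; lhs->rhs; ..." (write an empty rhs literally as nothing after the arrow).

bab->b; bbb->a

  | baab
  | baaaa
  | aba
  | ababb => abb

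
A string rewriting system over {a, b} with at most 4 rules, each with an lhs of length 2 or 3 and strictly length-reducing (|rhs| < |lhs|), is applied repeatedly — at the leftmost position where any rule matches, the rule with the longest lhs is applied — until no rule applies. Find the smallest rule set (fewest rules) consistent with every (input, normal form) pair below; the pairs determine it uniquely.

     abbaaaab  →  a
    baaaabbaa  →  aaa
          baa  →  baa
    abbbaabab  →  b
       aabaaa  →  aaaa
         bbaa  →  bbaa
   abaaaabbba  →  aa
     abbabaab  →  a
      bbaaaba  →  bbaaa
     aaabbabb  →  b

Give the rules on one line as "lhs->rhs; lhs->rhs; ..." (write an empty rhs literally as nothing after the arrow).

  | abbaaaab => bbaaaab => bbaaab => bbaab => bbab => bbb => a
  | baaaabbaa => baaabbaa => baabbaa => babbaa => bbbaa => aaa
  | baa
  | abbbaabab => bbbaabab => aaabab => aaab => aab => ab => b

ab->b; aba->a; bbb->a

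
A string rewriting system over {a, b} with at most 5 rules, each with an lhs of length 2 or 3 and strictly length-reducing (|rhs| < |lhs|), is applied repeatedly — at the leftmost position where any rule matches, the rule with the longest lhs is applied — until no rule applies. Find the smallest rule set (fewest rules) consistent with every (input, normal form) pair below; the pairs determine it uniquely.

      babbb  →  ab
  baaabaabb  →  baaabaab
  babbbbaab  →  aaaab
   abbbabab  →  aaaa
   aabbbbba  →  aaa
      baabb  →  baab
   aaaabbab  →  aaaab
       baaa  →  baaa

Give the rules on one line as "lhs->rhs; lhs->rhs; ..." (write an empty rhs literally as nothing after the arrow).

bab->a; bb->b; bba->; bbb->a

  | babbb => abb => ab
  | baaabaabb => baaabaab
  | babbbbaab => abbbaab => aaaab
  | abbbabab => aaabab => aaaa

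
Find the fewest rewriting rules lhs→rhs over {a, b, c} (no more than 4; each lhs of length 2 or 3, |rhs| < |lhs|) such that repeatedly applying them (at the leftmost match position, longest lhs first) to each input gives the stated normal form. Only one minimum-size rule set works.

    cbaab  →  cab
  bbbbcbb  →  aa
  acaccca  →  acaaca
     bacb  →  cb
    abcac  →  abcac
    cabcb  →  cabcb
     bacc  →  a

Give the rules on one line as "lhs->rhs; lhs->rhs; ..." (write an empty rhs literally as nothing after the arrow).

  | cbaab => cab
  | bbbbcbb => cbbcbb => cccbb => acbb => acc => aa
  | acaccca => acaaca
  | bacb => cb

ba->; bb->c; cc->a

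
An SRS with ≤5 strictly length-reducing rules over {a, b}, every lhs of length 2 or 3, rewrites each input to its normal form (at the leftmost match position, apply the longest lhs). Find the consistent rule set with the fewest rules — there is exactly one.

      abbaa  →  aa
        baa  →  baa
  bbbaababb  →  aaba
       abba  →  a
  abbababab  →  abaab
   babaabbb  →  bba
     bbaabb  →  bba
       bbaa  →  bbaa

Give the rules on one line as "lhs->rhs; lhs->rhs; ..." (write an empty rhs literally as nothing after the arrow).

aaa->ba; abb->; bab->ba; bbb->

  | abbaa => aa
  | baa
  | bbbaababb => aababb => aabab => aaba
  | abba => a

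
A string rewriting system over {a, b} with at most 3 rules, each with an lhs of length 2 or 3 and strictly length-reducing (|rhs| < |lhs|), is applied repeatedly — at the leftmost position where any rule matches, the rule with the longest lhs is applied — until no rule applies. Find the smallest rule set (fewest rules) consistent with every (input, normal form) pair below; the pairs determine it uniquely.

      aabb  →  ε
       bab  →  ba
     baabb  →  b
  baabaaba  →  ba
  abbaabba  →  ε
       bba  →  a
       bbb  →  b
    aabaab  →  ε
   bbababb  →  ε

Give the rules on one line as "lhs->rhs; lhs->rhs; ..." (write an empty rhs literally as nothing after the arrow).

  | aabb => bb => ε
  | bab => ba
  | baabb => bbb => b
  | baabaaba => bbaaba => aaba => ba

aa->; ab->a; bb->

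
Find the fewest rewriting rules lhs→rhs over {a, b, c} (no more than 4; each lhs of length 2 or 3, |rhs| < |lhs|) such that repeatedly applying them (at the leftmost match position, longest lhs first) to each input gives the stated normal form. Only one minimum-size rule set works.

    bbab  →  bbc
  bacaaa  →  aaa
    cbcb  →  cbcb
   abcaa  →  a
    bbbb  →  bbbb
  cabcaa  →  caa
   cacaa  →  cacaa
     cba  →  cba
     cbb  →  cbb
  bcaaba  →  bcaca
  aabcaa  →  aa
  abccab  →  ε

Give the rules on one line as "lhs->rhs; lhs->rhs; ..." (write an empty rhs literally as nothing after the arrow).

ab->c; bac->; cc->; cca->

  | bbab => bbc
  | bacaaa => aaa
  | cbcb
  | abcaa => ccaa => a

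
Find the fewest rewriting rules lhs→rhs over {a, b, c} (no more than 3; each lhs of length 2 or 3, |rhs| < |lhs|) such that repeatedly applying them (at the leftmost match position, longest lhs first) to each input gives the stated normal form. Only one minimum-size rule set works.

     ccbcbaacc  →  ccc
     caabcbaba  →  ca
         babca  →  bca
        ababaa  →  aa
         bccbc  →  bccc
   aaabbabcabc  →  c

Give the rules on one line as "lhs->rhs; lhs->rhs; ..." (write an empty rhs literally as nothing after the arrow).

  | ccbcbaacc => cccbaacc => cccaacc => cccac => ccc
  | caabcbaba => cacbaba => cbaba => caba => ca
  | babca => bca
  | ababaa => abaa => aa

ab->; ac->; cb->c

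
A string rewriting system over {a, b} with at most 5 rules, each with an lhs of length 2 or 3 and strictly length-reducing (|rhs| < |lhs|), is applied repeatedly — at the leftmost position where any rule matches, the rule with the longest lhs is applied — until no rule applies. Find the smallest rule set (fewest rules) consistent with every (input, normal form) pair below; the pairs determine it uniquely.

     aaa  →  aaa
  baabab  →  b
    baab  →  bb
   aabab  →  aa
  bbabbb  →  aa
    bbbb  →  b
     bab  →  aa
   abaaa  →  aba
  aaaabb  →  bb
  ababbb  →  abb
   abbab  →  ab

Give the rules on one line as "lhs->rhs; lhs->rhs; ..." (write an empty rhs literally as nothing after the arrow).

aab->b; baa->b; bab->aa; bbb->aa

  | aaa
  | baabab => bbab => baa => b
  | baab => bb
  | aabab => bab => aa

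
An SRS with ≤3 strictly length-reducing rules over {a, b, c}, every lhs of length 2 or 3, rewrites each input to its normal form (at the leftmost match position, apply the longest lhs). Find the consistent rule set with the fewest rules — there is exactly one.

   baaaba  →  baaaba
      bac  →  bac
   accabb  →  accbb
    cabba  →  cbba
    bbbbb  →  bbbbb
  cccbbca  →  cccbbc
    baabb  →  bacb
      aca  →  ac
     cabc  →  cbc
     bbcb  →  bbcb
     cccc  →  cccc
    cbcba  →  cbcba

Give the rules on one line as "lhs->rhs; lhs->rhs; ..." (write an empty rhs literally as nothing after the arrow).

abb->cb; ca->c

  | baaaba
  | bac
  | accabb => accbb
  | cabba => cbba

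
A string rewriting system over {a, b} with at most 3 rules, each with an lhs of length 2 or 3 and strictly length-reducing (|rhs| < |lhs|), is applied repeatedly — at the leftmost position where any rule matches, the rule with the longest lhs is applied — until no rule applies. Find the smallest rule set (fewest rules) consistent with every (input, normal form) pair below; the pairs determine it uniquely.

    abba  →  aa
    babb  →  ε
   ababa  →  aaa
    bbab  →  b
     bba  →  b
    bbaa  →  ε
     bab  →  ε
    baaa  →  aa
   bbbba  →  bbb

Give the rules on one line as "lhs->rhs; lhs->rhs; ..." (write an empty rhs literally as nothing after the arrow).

  | abba => aba => aa
  | babb => bab => ba => ε
  | ababa => aaba => aaa
  | bbab => bba => b

ab->a; ba->; bab->ba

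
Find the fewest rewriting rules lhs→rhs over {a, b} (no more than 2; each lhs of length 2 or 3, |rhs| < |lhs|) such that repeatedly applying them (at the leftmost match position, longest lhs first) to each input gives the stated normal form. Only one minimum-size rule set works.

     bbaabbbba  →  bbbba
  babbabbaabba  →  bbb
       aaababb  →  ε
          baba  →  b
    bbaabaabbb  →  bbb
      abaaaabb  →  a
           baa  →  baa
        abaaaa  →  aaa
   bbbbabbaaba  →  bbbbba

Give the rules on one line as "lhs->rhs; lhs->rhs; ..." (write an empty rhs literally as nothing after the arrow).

  | bbaabbbba => bbabbba => bbbba
  | babbabbaabba => bbabbaabba => bbbaabba => bbbaba => bbb
  | aaababb => aabb => ab => ε
  | baba => b

ab->; aba->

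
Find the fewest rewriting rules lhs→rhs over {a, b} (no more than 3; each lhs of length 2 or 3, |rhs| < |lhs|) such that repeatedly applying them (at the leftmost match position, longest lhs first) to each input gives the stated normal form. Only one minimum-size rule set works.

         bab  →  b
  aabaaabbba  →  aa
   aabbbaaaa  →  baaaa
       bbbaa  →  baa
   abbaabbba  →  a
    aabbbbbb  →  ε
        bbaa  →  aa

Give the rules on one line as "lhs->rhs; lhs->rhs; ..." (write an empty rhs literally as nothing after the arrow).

ab->; bb->

  | bab => b
  | aabaaabbba => aaaabbba => aaabba => aaba => aa
  | aabbbaaaa => abbaaaa => baaaa
  | bbbaa => baa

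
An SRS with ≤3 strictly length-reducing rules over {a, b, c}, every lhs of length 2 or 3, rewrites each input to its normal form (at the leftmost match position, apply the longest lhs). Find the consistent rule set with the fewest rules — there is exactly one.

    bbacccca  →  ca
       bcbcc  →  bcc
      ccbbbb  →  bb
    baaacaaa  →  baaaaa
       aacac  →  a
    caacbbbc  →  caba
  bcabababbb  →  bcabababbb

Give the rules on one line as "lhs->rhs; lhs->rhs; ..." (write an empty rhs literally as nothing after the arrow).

ac->; bbc->a; cb->

  | bbacccca => bbccca => acca => ca
  | bcbcc => bcc
  | ccbbbb => cbbb => bb
  | baaacaaa => baaaaa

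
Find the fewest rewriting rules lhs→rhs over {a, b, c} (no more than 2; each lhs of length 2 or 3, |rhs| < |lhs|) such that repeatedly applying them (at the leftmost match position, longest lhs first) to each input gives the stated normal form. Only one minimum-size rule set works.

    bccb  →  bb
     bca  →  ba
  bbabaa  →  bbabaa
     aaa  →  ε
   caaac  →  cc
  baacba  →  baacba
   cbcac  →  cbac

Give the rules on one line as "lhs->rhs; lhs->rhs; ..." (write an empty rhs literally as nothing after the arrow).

  | bccb => bcb => bb
  | bca => ba
  | bbabaa
  | aaa => ε

aaa->; bc->b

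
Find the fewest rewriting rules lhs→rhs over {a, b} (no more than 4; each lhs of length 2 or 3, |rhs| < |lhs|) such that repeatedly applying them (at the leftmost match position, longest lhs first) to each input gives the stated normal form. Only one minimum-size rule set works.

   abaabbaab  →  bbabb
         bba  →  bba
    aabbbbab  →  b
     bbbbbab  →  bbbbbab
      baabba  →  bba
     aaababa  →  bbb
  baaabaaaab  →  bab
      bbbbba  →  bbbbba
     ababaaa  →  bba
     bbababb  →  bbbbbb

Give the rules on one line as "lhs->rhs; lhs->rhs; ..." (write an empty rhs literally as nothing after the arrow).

  | abaabbaab => bbabbaab => bbabb
  | bba
  | aabbbbab => aabbbab => aabbab => aabab => aaab => b
  | bbbbbab

aaa->; aab->aa; aba->bb; baa->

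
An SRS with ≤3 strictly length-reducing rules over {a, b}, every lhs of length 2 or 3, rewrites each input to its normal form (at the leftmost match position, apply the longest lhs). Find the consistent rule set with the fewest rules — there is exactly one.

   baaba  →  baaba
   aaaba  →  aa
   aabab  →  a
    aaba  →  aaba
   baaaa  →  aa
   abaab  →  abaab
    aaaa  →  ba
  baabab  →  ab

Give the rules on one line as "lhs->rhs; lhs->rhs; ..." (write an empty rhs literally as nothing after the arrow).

aaa->b; bab->ab; bb->a

  | baaba
  | aaaba => bba => aa
  | aabab => aaab => bb => a
  | aaba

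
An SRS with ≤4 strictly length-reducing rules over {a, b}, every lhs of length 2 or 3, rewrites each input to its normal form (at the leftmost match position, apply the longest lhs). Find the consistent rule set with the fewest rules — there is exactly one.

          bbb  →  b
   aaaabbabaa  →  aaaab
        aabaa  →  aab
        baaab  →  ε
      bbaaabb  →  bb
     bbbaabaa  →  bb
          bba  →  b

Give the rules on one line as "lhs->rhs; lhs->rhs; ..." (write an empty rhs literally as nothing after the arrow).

ba->; baa->b; bab->; bbb->b

  | bbb => b
  | aaaabbabaa => aaaabaa => aaaab
  | aabaa => aab
  | baaab => bab => ε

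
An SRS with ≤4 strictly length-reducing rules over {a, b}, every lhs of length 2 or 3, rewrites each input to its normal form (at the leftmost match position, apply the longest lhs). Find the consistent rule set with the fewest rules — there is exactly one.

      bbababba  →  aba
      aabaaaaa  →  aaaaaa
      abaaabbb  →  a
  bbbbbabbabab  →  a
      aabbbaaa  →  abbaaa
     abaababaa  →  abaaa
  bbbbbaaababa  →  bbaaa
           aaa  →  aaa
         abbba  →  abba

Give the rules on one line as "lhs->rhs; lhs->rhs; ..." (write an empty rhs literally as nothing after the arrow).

  | bbababba => bababba => ababba => aabba => aba
  | aabaaaaa => aaaaaa
  | abaaabbb => abaabb => abab => aab => a
  | bbbbbabbabab => bbbbabbabab => bbbabbabab => bbabbabab => babbabab => abbabab => ababab => aabab => aab => a

aab->a; bab->ab; bbb->bb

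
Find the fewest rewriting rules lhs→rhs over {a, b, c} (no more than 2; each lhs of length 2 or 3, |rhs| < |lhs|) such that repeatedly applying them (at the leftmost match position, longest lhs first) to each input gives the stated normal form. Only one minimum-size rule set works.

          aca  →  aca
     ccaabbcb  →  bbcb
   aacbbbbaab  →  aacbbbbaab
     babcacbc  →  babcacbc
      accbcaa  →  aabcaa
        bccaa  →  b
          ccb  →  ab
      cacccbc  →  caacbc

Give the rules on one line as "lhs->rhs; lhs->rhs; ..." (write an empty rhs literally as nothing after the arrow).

  | aca
  | ccaabbcb => aaabbcb => bbcb
  | aacbbbbaab
  | babcacbc

aaa->; cc->a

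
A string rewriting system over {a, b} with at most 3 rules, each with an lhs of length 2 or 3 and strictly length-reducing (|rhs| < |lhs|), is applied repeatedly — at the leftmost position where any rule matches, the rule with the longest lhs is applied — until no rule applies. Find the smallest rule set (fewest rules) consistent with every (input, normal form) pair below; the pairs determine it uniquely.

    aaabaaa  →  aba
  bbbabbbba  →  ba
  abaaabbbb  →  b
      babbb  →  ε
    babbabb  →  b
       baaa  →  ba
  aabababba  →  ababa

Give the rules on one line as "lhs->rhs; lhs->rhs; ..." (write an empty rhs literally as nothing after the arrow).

  | aaabaaa => aabaaa => abaaa => abaa => aba
  | bbbabbbba => babbbba => bbba => ba
  | abaaabbbb => abaabbbb => ababbbb => abbb => b
  | babbb => bb => ε

aa->a; abb->; bb->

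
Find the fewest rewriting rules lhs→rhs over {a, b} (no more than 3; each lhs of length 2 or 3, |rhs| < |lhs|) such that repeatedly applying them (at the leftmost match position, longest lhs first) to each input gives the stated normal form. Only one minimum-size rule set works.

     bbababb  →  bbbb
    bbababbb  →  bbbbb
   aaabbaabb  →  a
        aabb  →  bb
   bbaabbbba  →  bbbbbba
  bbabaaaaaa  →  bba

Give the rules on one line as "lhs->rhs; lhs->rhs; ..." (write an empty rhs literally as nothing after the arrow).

aa->; ab->a

  | bbababb => bbaabb => bbbb
  | bbababbb => bbaabbb => bbbbb
  | aaabbaabb => abbaabb => abaabb => aaabb => abb => ab => a
  | aabb => bb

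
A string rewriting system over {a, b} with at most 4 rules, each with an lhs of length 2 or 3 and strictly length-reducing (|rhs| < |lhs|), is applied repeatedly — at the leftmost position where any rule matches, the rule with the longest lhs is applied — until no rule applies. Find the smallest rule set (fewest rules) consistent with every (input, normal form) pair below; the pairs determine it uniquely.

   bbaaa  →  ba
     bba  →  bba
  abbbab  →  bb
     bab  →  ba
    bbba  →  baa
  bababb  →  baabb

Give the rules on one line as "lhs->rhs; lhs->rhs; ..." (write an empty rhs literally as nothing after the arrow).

  | bbaaa => bbb => ba
  | bba
  | abbbab => abaab => aaab => bb
  | bab => ba

aaa->b; aba->aa; bab->ba; bbb->ba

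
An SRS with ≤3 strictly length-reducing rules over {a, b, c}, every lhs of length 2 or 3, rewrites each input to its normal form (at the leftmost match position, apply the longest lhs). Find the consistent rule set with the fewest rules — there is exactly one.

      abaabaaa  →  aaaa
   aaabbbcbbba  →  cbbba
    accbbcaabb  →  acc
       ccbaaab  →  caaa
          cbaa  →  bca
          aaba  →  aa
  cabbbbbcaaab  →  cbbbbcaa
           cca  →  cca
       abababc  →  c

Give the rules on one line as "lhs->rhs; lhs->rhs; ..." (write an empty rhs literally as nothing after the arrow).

ab->; cba->bc; ccb->ca

  | abaabaaa => aabaaa => aaaa
  | aaabbbcbbba => aabbcbbba => abcbbba => cbbba
  | accbbcaabb => acabcaabb => accaabb => accab => acc
  | ccbaaab => caaaab => caaa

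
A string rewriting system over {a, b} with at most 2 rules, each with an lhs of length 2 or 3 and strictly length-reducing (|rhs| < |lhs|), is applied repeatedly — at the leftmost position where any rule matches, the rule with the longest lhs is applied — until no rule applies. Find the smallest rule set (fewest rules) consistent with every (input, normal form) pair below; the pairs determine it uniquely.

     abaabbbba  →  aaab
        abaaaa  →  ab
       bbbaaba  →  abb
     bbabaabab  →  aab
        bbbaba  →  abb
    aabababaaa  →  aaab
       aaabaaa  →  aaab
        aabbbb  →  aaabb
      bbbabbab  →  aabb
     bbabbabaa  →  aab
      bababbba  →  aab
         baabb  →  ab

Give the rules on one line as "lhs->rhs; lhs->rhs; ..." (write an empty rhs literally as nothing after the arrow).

ba->b; bbb->ab

  | abaabbbba => ababbbba => abbbbba => aabbba => aaaba => aaab
  | abaaaa => abaaa => abaa => aba => ab
  | bbbaaba => abaaba => ababa => abba => abb
  | bbabaabab => bbbaabab => abaabab => ababab => abbab => abbb => aab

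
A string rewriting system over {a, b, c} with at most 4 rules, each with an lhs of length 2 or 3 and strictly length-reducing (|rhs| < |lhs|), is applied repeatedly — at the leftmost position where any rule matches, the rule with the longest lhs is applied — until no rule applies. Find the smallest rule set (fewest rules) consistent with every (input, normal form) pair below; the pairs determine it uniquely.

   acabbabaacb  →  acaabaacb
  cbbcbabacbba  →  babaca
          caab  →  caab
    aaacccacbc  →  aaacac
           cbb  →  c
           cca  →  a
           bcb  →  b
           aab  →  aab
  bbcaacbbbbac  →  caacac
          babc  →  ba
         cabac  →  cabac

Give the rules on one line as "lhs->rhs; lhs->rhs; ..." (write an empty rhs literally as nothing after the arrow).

  | acabbabaacb => acaabaacb
  | cbbcbabacbba => ccbabacbba => babacbba => babaca
  | caab
  | aaacccacbc => aaacacbc => aaacac

bb->; bc->; cc->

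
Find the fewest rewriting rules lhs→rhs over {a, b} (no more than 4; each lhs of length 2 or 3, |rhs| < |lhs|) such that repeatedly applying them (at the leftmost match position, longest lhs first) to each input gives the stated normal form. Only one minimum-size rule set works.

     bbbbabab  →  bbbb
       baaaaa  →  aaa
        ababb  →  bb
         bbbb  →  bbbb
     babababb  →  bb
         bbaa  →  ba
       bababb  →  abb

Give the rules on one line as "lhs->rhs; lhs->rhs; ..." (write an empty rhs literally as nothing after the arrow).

  | bbbbabab => bbbbab => bbbb
  | baaaaa => aaa
  | ababb => bb
  | bbbb

aba->; baa->; bab->; bba->b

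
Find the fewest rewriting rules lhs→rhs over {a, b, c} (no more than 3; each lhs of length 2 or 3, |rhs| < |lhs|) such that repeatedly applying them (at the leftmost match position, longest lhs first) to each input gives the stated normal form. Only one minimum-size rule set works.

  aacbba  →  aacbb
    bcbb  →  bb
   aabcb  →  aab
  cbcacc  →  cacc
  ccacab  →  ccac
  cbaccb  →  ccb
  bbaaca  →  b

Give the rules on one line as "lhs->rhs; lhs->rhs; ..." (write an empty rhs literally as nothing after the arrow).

ba->b; bc->; cab->c

  | aacbba => aacbb
  | bcbb => bb
  | aabcb => aab
  | cbcacc => cacc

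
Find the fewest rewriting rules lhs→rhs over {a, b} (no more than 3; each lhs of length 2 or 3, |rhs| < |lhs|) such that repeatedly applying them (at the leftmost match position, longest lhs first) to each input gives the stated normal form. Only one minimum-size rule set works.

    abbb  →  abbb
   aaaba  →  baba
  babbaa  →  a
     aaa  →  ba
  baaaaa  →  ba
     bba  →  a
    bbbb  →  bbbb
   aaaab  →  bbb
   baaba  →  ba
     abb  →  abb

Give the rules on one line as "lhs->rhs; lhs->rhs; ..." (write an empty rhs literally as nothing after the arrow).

  | abbb
  | aaaba => baba
  | babbaa => baaa => bba => a
  | aaa => ba

aa->b; bba->a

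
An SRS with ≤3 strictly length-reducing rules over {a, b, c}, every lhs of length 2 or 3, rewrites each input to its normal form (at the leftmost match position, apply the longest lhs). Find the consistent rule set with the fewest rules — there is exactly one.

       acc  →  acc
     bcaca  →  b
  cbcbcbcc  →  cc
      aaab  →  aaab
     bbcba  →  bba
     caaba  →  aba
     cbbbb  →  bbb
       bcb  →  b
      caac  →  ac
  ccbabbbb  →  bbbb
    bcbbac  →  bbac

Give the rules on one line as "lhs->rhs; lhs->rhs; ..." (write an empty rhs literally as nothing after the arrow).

  | acc
  | bcaca => bca => b
  | cbcbcbcc => cbcbcc => cbcc => cc
  | aaab

ca->; cb->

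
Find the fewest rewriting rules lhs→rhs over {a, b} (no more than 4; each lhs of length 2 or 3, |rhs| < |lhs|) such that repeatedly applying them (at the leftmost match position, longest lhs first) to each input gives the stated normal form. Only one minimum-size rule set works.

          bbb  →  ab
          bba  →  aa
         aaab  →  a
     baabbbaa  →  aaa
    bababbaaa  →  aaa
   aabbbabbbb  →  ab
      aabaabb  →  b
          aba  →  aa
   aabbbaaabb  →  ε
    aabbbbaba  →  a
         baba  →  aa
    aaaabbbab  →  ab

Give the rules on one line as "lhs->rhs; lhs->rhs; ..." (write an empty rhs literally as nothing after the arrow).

  | bbb => ab
  | bba => aa
  | aaab => a
  | baabbbaa => aabbbaa => bbaa => aaa

aab->; ba->a; bb->a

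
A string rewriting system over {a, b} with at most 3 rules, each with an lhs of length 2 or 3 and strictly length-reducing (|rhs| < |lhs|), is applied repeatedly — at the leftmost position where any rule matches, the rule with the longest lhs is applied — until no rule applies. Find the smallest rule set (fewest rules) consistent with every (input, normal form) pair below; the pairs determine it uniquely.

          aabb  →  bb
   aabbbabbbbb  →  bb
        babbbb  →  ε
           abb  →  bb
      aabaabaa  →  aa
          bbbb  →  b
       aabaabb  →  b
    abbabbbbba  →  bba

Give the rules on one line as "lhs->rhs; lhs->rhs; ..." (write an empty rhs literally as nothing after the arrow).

ab->b; bab->; bbb->

  | aabb => abb => bb
  | aabbbabbbbb => abbbabbbbb => bbbabbbbb => abbbbb => bbbbb => bb
  | babbbb => bbb => ε
  | abb => bb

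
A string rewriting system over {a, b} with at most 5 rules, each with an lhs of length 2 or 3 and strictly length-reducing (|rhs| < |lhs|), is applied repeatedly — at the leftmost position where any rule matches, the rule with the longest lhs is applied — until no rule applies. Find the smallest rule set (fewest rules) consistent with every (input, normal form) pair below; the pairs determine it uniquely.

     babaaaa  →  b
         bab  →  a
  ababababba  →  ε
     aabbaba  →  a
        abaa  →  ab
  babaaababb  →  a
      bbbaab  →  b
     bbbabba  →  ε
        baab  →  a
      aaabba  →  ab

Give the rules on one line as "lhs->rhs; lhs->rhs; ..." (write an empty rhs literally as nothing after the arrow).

aa->b; ba->b; bb->a; bba->

  | babaaaa => bbaaaa => aaa => ba => b
  | bab => bb => a
  | ababababba => abbababba => ababba => abbba => aaba => bba => ε
  | aabbaba => bbbaba => ababa => abba => a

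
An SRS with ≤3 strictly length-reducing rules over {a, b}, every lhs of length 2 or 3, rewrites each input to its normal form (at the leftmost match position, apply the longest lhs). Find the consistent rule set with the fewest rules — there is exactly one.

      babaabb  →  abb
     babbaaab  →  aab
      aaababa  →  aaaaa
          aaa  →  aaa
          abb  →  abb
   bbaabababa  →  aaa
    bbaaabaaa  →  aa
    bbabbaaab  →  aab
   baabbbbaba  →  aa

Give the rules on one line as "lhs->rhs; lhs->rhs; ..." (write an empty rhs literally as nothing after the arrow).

ba->a; baa->

  | babaabb => abaabb => abb
  | babbaaab => abbaaab => abab => aab
  | aaababa => aaaaba => aaaaa
  | aaa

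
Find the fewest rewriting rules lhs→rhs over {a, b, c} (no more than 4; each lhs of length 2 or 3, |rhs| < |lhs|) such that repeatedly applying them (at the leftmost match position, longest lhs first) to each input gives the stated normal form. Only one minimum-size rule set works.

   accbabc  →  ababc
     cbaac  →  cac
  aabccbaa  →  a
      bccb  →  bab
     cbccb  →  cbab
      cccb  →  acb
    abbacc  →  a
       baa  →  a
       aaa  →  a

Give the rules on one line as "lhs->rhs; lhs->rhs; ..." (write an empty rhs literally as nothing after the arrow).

  | accbabc => aababc => ababc
  | cbaac => caac => cac
  | aabccbaa => abccbaa => ababaa => abaaa => aaaa => aaa => aa => a
  | bccb => bab

aa->a; baa->aa; cc->a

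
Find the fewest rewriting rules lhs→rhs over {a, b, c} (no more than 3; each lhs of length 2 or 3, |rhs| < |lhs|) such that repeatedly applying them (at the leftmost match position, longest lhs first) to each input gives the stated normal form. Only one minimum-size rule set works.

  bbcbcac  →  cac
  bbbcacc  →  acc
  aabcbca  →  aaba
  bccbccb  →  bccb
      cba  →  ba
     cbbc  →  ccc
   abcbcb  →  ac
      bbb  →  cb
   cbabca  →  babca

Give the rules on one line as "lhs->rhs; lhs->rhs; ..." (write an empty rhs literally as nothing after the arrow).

bb->c; cba->ba; cbc->

  | bbcbcac => ccbcac => cac
  | bbbcacc => cbcacc => acc
  | aabcbca => aaba
  | bccbccb => bccb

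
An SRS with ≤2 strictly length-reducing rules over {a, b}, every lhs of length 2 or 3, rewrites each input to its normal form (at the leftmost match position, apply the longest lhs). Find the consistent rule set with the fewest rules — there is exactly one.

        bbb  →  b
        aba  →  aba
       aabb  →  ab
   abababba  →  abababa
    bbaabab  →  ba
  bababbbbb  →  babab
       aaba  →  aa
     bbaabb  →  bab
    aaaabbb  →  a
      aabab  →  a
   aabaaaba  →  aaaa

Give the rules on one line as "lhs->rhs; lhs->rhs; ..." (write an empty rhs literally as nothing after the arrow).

  | bbb => bb => b
  | aba
  | aabb => ab
  | abababba => abababa

aab->a; bb->b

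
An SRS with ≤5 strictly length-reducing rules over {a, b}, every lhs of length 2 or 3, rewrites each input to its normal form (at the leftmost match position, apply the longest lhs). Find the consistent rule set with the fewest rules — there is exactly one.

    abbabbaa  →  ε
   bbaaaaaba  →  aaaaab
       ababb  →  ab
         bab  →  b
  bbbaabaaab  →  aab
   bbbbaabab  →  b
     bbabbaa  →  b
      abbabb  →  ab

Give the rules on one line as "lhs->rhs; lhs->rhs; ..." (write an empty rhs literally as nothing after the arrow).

aba->b; abb->ab; ba->; bb->a

  | abbabbaa => ababbaa => bbbaa => abaa => ba => ε
  | bbaaaaaba => aaaaaaba => aaaaab
  | ababb => bbb => ab
  | bab => b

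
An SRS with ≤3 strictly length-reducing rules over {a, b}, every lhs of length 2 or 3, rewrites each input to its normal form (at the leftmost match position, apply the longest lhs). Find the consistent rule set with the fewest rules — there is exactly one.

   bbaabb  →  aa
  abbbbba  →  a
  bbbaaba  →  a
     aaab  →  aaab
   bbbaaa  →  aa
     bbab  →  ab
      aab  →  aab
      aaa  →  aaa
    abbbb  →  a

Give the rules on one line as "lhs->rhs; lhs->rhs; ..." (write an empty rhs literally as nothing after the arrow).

ba->; bb->

  | bbaabb => aabb => aa
  | abbbbba => abbba => aba => a
  | bbbaaba => baaba => aba => a
  | aaab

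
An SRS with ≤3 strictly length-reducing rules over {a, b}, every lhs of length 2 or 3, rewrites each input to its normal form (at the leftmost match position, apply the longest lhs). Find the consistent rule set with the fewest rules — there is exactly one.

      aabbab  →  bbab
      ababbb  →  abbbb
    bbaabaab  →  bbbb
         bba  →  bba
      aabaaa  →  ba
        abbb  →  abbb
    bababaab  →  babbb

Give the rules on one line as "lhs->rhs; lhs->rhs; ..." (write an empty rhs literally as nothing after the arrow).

aa->; aba->ab

  | aabbab => bbab
  | ababbb => abbbb
  | bbaabaab => bbbaab => bbbb
  | bba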